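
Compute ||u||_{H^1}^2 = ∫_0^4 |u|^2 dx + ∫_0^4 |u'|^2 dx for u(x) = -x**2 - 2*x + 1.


||u||_{H^1}^2 = 3204/5

The H^1 norm (squared) on an interval (0, L) is
  ||u||_{H^1}^2 = ∫_0^L u(x)^2 dx + ∫_0^L u'(x)^2 dx.
Compute u'(x) = -2*x - 2.
Then u(x)^2 = x**4 + 4*x**3 + 2*x**2 - 4*x + 1 and u'(x)^2 = 4*x**2 + 8*x + 4.
Integrate each monomial from 0 to 4 using ∫_0^4 c·x^n dx = c·4^(n+1)/(n+1):
  ∫_0^4 u(x)^2 dx = ∫_0^4 (x^4 + 4*x^3 + 2*x^2 - 4*x + 1) dx. Term by term:
    ∫_0^4 x^4 dx = 1024/5;  ∫_0^4 4*x^3 dx = 256;  ∫_0^4 2*x^2 dx = 128/3;
    ∫_0^4 -4*x dx = -32;  ∫_0^4 1 dx = 4.
  Sum: 1024/5 + 256 + 128/3 − 32 + 4 = 7132/15.
  ∫_0^4 u'(x)^2 dx = ∫_0^4 (4*x^2 + 8*x + 4) dx. Term by term:
    ∫_0^4 4*x^2 dx = 256/3;  ∫_0^4 8*x dx = 64;  ∫_0^4 4 dx = 16.
  Sum: 256/3 + 64 + 16 = 496/3.
Adding: ||u||_{H^1}^2 = 7132/15 + 496/3 = 3204/5.


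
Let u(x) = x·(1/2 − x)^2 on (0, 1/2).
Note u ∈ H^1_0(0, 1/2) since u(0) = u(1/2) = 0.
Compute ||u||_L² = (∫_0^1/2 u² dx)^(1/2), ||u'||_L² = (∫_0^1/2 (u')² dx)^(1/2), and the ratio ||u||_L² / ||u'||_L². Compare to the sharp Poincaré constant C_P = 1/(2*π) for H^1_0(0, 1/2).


||u||_L² / ||u'||_L² = sqrt(14)/28 < C_P = 1/(2*π).

u(x) = x·(1/2 − x)^2, so u'(x) = (2*x - 1)*(6*x - 1)/4.
u(x) = x·(1/2 − x)^2 vanishes at x = 0 and x = 1/2, so u ∈ H^1_0(0, 1/2). Differentiate via the product rule and integrate the resulting polynomials term by term.
  ∫_0^1/2 u² dx = ∫_0^1/2 (x^6 - 2*x^5 + 3*x^4/2 - x^3/2 + x^2/16) dx. Term by term:
    ∫_0^1/2 x^6 dx = 1/896;  ∫_0^1/2 -2*x^5 dx = -1/192;  ∫_0^1/2 3*x^4/2 dx = 3/320;
    ∫_0^1/2 -x^3/2 dx = -1/128;  ∫_0^1/2 x^2/16 dx = 1/384.
  Sum: 1/896 − 1/192 + 3/320 − 1/128 + 1/384 = 1/13440.
  ∫_0^1/2 (u')² dx = ∫_0^1/2 (9*x^4 - 12*x^3 + 11*x^2/2 - x + 1/16) dx. Term by term:
    ∫_0^1/2 9*x^4 dx = 9/160;  ∫_0^1/2 -12*x^3 dx = -3/16;  ∫_0^1/2 11*x^2/2 dx = 11/48;
    ∫_0^1/2 -x dx = -1/8;  ∫_0^1/2 1/16 dx = 1/32.
  Sum: 9/160 − 3/16 + 11/48 − 1/8 + 1/32 = 1/240.
∫_0^1/2 u² dx = 1/13440, so ||u||_L² = sqrt(210)/1680.
∫_0^1/2 (u')² dx = 1/240, so ||u'||_L² = sqrt(15)/60.
Ratio ||u||_L² / ||u'||_L² = sqrt(14)/28.
Sharp Poincaré constant on H^1_0(0, 1/2) is C_P = L/π = 1/(2*π), achieved by sin(2*π·x).
A polynomial bump cannot attain the sharp Poincaré constant (only the first sine eigenfunction does), so the ratio is strictly less than C_P, consistent with ||u||_L² ≤ C_P ||u'||_L².


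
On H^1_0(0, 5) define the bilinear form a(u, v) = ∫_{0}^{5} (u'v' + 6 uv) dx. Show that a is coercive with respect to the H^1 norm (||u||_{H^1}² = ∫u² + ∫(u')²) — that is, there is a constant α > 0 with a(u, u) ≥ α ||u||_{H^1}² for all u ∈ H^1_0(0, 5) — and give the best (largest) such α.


α = 1

Coercivity of a(·,·) on H^1_0(0, 5) means a(u, u) ≥ α ||u||_{H^1}² for every u ∈ H^1_0.
The interval has length L = 5, and Poincaré/coercivity depend only on L. Here a(u, u) = ∫(u')² + (6)·∫u².
Here c = 6 ≥ 1, so a(u,u) = ∫(u')² + c∫u² ≥ ∫(u')² + ∫u² = ||u||_{H^1}², i.e. α = 1 works. No larger α is possible: a(u,u) ≥ α||u||_{H^1}² means (1−α)∫(u')² ≥ (α−c)∫u², and for the modes u_n = sin(nπ(x−x₀)/L) (x₀ the left endpoint) one has ∫u_n²/∫(u_n')² = (L/(nπ))² → 0, so a(u_n,u_n)/||u_n||_{H^1}² → 1. Hence the optimal constant is α = 1.
Therefore α = 1.


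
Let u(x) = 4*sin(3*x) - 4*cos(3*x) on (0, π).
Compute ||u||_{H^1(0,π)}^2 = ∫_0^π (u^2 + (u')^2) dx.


||u||_{H^1(0,π)}^2 = 160*π

u'(x) = 12*sin(3*x) + 12*cos(3*x).
Expand u² and (u')² and integrate term by term on (0, π), using: for integers n ≥ 1, ∫_0^π sin²(nx) dx = ∫_0^π cos²(nx) dx = π/2; for n ≠ n', ∫_0^π sin(nx)sin(n'x) dx = ∫_0^π cos(nx)cos(n'x) dx = 0; and by product-to-sum, ∫_0^π sin(nx)cos(n'x) dx = ½∫_0^π [sin((n+n')x) + sin((n−n')x)] dx, which is 0 when n+n' is even and 2n/(n²−n'²) when n+n' is odd (it need not vanish on (0, π)).
  u² squared terms: (-4)²·∫cos(3x)² dx = 16·π/2 = 8*π;  (4)²·∫sin(3x)² dx = 16·π/2 = 8*π.
  u² cross terms: 2·(-4)·(4)·∫cos(3x)·sin(3x) dx = -32·(0) = 0.
  So ∫_0^π u² dx = 8*π + 8*π + 0 = 16*π.
  (u')² squared terms: (12)²·∫cos(3x)² dx = 144·π/2 = 72*π;  (12)²·∫sin(3x)² dx = 144·π/2 = 72*π.
  (u')² cross terms: 2·(12)·(12)·∫cos(3x)·sin(3x) dx = 288·(0) = 0.
  So ∫_0^π (u')² dx = 72*π + 72*π + 0 = 144*π.
||u||_{H^1}^2 = (16*π) + (144*π) = 160*π.


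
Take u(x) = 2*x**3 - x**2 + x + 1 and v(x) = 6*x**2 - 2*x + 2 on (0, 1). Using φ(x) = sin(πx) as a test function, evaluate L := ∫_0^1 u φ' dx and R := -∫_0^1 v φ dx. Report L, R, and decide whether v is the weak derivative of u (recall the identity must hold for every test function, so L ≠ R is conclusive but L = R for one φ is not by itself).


LHS = -6/π + 24/π^3, RHS = -8/π + 24/π^3. No, v is not the weak derivative of u.

u(x) = 2*x**3 - x**2 + x + 1, classical derivative u'(x) = 6*x**2 - 2*x + 1.
φ(x) = sin(πx), so φ'(x) = π*cos(π*x).
Note φ(0) = φ(1) = 0, so the boundary term u·φ vanishes.
LHS = ∫_0^1 u(x) φ'(x) dx = ∫_0^1 (2*π*x^3*cos(π*x) - π*x^2*cos(π*x) + π*x*cos(π*x) + π*cos(π*x)) dx. Term by term:
  ∫_0^1 π*cos(π*x) dx = 0;  ∫_0^1 π*x*cos(π*x) dx = -2/π;  ∫_0^1 -π*x^2*cos(π*x) dx = 2/π;
  ∫_0^1 2*π*x^3*cos(π*x) dx = -6/π + 24/π^3.
Sum: 0 − 2/π + 2/π + -6/π + 24/π^3 = -6/π + 24/π^3.
So LHS = -6/π + 24/π^3.
∫_0^1 v(x) φ(x) dx = ∫_0^1 (6*x^2*sin(π*x) - 2*x*sin(π*x) + 2*sin(π*x)) dx. Term by term:
  ∫_0^1 2*sin(π*x) dx = 4/π;  ∫_0^1 -2*x*sin(π*x) dx = -2/π;  ∫_0^1 6*x^2*sin(π*x) dx = -24/π^3 + 6/π.
Sum: 4/π − 2/π + -24/π^3 + 6/π = -24/π^3 + 8/π.
So RHS = -∫_0^1 v(x) φ(x) dx = -8/π + 24/π^3.
LHS − RHS = 2/π ≠ 0, so the identity fails.
(For a valid weak derivative the identity must hold for EVERY test function, in particular this one. The failure shows v is NOT the weak derivative of u.)
Correct weak derivative would be u'(x) = 6*x**2 - 2*x + 1.


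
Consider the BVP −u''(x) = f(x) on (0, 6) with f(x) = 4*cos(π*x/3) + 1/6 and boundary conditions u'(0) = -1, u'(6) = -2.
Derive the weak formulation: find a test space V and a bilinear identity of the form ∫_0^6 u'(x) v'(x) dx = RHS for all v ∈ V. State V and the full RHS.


V = H^1(0, 6) (v unrestricted at boundary; u is determined up to an additive constant); weak form: ∫_0^6 u'v' dx = ∫_0^6 (4*cos(π*x/3) + 1/6) v dx − 2·v(6) + v(0) for all v ∈ V.

Multiply both sides by a test function v and integrate from 0 to 6:
  ∫_0^6 −u''(x) v(x) dx = ∫_0^6 f(x) v(x) dx.
Integrate the LHS by parts once:
  ∫_0^6 −u'' v dx = −[u'(x) v(x)]_0^6 + ∫_0^6 u'(x) v'(x) dx.
Thus ∫_0^6 u'(x) v'(x) dx = ∫_0^6 f(x) v(x) dx + [u'(x) v(x)]_0^6.
Choose V so that boundary terms are either known or forced to vanish.
u has inhomogeneous Neumann u'(0) = -1, u'(6) = -2. [u' v]_0^6 = (-2)·v(6) − (-1)·v(0) = − 2·v(6) + v(0). Take V = H^1(0, 6); boundary term becomes part of RHS.
Weak formulation: find u (satisfying any essential BC) such that ∫_0^6 u'(x) v'(x) dx = ∫_0^6 f v dx − 2·v(6) + v(0) for all v ∈ V (Neumann data are natural BCs: they enter the RHS as boundary terms).
Substituting f(x) = 4*cos(π*x/3) + 1/6, the right-hand side is ∫_0^6 (4*cos(π*x/3) + 1/6) v dx − 2·v(6) + v(0).
Compatibility check (pure Neumann): taking v ≡ 1 ∈ V gives 0 = ∫_0^6 f dx + (-2) − (-1), i.e. ∫_0^6 f dx must equal u'(0) − u'(6) = 1. Indeed ∫_0^6 (4*cos(π*x/3) + 1/6) dx = 1, so the data are compatible. The solution is then unique only up to an additive constant (fix it e.g. by requiring ∫_0^6 u dx = 0).


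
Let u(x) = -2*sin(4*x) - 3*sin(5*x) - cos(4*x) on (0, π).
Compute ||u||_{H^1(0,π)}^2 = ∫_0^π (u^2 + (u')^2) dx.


||u||_{H^1(0,π)}^2 = 340/3 + 319*π/2

u'(x) = 4*sin(4*x) - 8*cos(4*x) - 15*cos(5*x).
Expand u² and (u')² and integrate term by term on (0, π), using: for integers n ≥ 1, ∫_0^π sin²(nx) dx = ∫_0^π cos²(nx) dx = π/2; for n ≠ n', ∫_0^π sin(nx)sin(n'x) dx = ∫_0^π cos(nx)cos(n'x) dx = 0; and by product-to-sum, ∫_0^π sin(nx)cos(n'x) dx = ½∫_0^π [sin((n+n')x) + sin((n−n')x)] dx, which is 0 when n+n' is even and 2n/(n²−n'²) when n+n' is odd (it need not vanish on (0, π)).
  u² squared terms: (-1)²·∫cos(4x)² dx = 1·π/2 = π/2;  (-3)²·∫sin(5x)² dx = 9·π/2 = 9*π/2;  (-2)²·∫sin(4x)² dx = 4·π/2 = 2*π.
  u² cross terms: 2·(-1)·(-3)·∫cos(4x)·sin(5x) dx = 6·(10/9) = 20/3;  2·(-1)·(-2)·∫cos(4x)·sin(4x) dx = 4·(0) = 0;  2·(-3)·(-2)·∫sin(5x)·sin(4x) dx = 12·(0) = 0.
  So ∫_0^π u² dx = π/2 + 9*π/2 + 2*π + 20/3 + 0 + 0 = 20/3 + 7*π.
  (u')² squared terms: (-15)²·∫cos(5x)² dx = 225·π/2 = 225*π/2;  (-8)²·∫cos(4x)² dx = 64·π/2 = 32*π;  (4)²·∫sin(4x)² dx = 16·π/2 = 8*π.
  (u')² cross terms: 2·(-15)·(-8)·∫cos(5x)·cos(4x) dx = 240·(0) = 0;  2·(-15)·(4)·∫cos(5x)·sin(4x) dx = -120·(-8/9) = 320/3;  2·(-8)·(4)·∫cos(4x)·sin(4x) dx = -64·(0) = 0.
  So ∫_0^π (u')² dx = 225*π/2 + 32*π + 8*π + 0 + 320/3 + 0 = 320/3 + 305*π/2.
||u||_{H^1}^2 = (20/3 + 7*π) + (320/3 + 305*π/2) = 340/3 + 319*π/2.


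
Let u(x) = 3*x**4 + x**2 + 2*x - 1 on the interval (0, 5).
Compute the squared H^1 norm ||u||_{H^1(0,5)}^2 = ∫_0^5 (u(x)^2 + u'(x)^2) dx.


||u||_{H^1}^2 = 25856650/7

The H^1 norm (squared) on an interval (0, L) is
  ||u||_{H^1}^2 = ∫_0^L u(x)^2 dx + ∫_0^L u'(x)^2 dx.
Compute u'(x) = 12*x**3 + 2*x + 2.
Then u(x)^2 = 9*x**8 + 6*x**6 + 12*x**5 - 5*x**4 + 4*x**3 + 2*x**2 - 4*x + 1 and u'(x)^2 = 144*x**6 + 48*x**4 + 48*x**3 + 4*x**2 + 8*x + 4.
Integrate each monomial from 0 to 5 using ∫_0^5 c·x^n dx = c·5^(n+1)/(n+1):
  ∫_0^5 u(x)^2 dx = ∫_0^5 (9*x^8 + 6*x^6 + 12*x^5 - 5*x^4 + 4*x^3 + 2*x^2 - 4*x + 1) dx. Term by term:
    ∫_0^5 9*x^8 dx = 1953125;  ∫_0^5 6*x^6 dx = 468750/7;  ∫_0^5 12*x^5 dx = 31250;
    ∫_0^5 -5*x^4 dx = -3125;  ∫_0^5 4*x^3 dx = 625;  ∫_0^5 2*x^2 dx = 250/3;
    ∫_0^5 -4*x dx = -50;  ∫_0^5 1 dx = 5.
  Sum: 1953125 + 468750/7 + 31250 − 3125 + 625 + 250/3 − 50 + 5 = 43026430/21.
  ∫_0^5 u'(x)^2 dx = ∫_0^5 (144*x^6 + 48*x^4 + 48*x^3 + 4*x^2 + 8*x + 4) dx. Term by term:
    ∫_0^5 144*x^6 dx = 11250000/7;  ∫_0^5 48*x^4 dx = 30000;  ∫_0^5 48*x^3 dx = 7500;
    ∫_0^5 4*x^2 dx = 500/3;  ∫_0^5 8*x dx = 100;  ∫_0^5 4 dx = 20.
  Sum: 11250000/7 + 30000 + 7500 + 500/3 + 100 + 20 = 34543520/21.
Adding: ||u||_{H^1}^2 = 43026430/21 + 34543520/21 = 25856650/7.


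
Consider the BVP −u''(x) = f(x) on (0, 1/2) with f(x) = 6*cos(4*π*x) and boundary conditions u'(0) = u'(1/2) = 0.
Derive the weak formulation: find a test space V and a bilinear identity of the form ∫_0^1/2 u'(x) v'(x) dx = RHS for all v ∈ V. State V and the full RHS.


V = H^1(0, 1/2) (no boundary constraint on v; u is determined up to an additive constant); weak form: ∫_0^1/2 u'v' dx = ∫_0^1/2 (6*cos(4*π*x)) v dx for all v ∈ V.

Multiply both sides by a test function v and integrate from 0 to 1/2:
  ∫_0^1/2 −u''(x) v(x) dx = ∫_0^1/2 f(x) v(x) dx.
Integrate the LHS by parts once:
  ∫_0^1/2 −u'' v dx = −[u'(x) v(x)]_0^1/2 + ∫_0^1/2 u'(x) v'(x) dx.
Thus ∫_0^1/2 u'(x) v'(x) dx = ∫_0^1/2 f(x) v(x) dx + [u'(x) v(x)]_0^1/2.
Choose V so that boundary terms are either known or forced to vanish.
u has homogeneous Neumann: u'(0) = u'(1/2) = 0. So [u' v]_0^1/2 = 0·v(1/2) − 0·v(0) = 0 for any v; take V = H^1(0, 1/2).
Weak formulation: find u (satisfying any essential BC) such that ∫_0^1/2 u'(x) v'(x) dx = ∫_0^1/2 f v dx for all v ∈ V (homogeneous Neumann, so boundary terms vanish).
Substituting f(x) = 6*cos(4*π*x), the right-hand side is ∫_0^1/2 (6*cos(4*π*x)) v dx.
Compatibility check (pure Neumann): taking v ≡ 1 ∈ V gives 0 = ∫_0^1/2 f dx + (0) − (0), i.e. ∫_0^1/2 f dx must equal u'(0) − u'(1/2) = 0. Indeed ∫_0^1/2 (6*cos(4*π*x)) dx = 0, so the data are compatible. The solution is then unique only up to an additive constant (fix it e.g. by requiring ∫_0^1/2 u dx = 0).


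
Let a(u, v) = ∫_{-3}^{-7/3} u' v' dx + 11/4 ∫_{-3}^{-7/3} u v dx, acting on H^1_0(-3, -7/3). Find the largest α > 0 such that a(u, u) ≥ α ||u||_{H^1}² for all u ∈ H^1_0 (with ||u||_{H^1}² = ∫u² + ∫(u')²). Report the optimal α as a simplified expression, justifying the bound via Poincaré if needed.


α = 1

Coercivity of a(·,·) on H^1_0(-3, -7/3) means a(u, u) ≥ α ||u||_{H^1}² for every u ∈ H^1_0.
The interval has length L = 2/3, and Poincaré/coercivity depend only on L. Here a(u, u) = ∫(u')² + (11/4)·∫u².
Here c = 11/4 ≥ 1, so a(u,u) = ∫(u')² + c∫u² ≥ ∫(u')² + ∫u² = ||u||_{H^1}², i.e. α = 1 works. No larger α is possible: a(u,u) ≥ α||u||_{H^1}² means (1−α)∫(u')² ≥ (α−c)∫u², and for the modes u_n = sin(nπ(x−x₀)/L) (x₀ the left endpoint) one has ∫u_n²/∫(u_n')² = (L/(nπ))² → 0, so a(u_n,u_n)/||u_n||_{H^1}² → 1. Hence the optimal constant is α = 1.
Therefore α = 1.


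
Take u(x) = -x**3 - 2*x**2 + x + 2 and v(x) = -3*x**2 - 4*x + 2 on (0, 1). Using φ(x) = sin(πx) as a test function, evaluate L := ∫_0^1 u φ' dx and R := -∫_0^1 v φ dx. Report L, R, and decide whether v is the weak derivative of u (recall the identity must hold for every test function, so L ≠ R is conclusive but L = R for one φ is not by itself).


LHS = -12/π^3 + 5/π, RHS = -12/π^3 + 3/π. No, v is not the weak derivative of u.

u(x) = -x**3 - 2*x**2 + x + 2, classical derivative u'(x) = -3*x**2 - 4*x + 1.
φ(x) = sin(πx), so φ'(x) = π*cos(π*x).
Note φ(0) = φ(1) = 0, so the boundary term u·φ vanishes.
LHS = ∫_0^1 u(x) φ'(x) dx = ∫_0^1 (-π*x^3*cos(π*x) - 2*π*x^2*cos(π*x) + π*x*cos(π*x) + 2*π*cos(π*x)) dx. Term by term:
  ∫_0^1 2*π*cos(π*x) dx = 0;  ∫_0^1 π*x*cos(π*x) dx = -2/π;  ∫_0^1 -π*x^3*cos(π*x) dx = -12/π^3 + 3/π;
  ∫_0^1 -2*π*x^2*cos(π*x) dx = 4/π.
Sum: 0 − 2/π + -12/π^3 + 3/π + 4/π = -12/π^3 + 5/π.
So LHS = -12/π^3 + 5/π.
∫_0^1 v(x) φ(x) dx = ∫_0^1 (-3*x^2*sin(π*x) - 4*x*sin(π*x) + 2*sin(π*x)) dx. Term by term:
  ∫_0^1 2*sin(π*x) dx = 4/π;  ∫_0^1 -4*x*sin(π*x) dx = -4/π;  ∫_0^1 -3*x^2*sin(π*x) dx = -3/π + 12/π^3.
Sum: 4/π − 4/π + -3/π + 12/π^3 = -3/π + 12/π^3.
So RHS = -∫_0^1 v(x) φ(x) dx = -12/π^3 + 3/π.
LHS − RHS = 2/π ≠ 0, so the identity fails.
(For a valid weak derivative the identity must hold for EVERY test function, in particular this one. The failure shows v is NOT the weak derivative of u.)
Correct weak derivative would be u'(x) = -3*x**2 - 4*x + 1.


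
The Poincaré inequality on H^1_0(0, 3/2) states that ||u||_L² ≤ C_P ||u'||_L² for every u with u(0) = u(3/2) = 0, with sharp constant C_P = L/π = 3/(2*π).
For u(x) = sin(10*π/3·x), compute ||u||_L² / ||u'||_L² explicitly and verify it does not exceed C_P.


||u||_L² / ||u'||_L² = 3/(10*π) < C_P = 3/(2*π).

u(x) = sin(10*π/3·x), so u'(x) = 10*π*cos(10*π*x/3)/3.
Writing u(x) = A·sin(kπx/L) with A = 1 and k = 5, use ∫_0^L sin²(kπx/L) dx = L/2 and ∫_0^L cos²(kπx/L) dx = L/2.
u² = 1·sin²(10*π/3·x) and (u')² = 100*π^2/9·cos²(10*π/3·x), and each of sin², cos² integrates to L/2 = 3/4 over (0, 3/2).
∫_0^3/2 u² dx = 3/4, so ||u||_L² = sqrt(3)/2.
∫_0^3/2 (u')² dx = 25*π^2/3, so ||u'||_L² = 5*sqrt(3)*π/3.
Ratio ||u||_L² / ||u'||_L² = 3/(10*π).
Sharp Poincaré constant on H^1_0(0, 3/2) is C_P = L/π = 3/(2*π), achieved by sin(2*π/3·x).
This is the k = 5 harmonic; the ratio L/(kπ) is strictly less than C_P = L/π, consistent with the sharp inequality ||u||_L² ≤ C_P ||u'||_L².


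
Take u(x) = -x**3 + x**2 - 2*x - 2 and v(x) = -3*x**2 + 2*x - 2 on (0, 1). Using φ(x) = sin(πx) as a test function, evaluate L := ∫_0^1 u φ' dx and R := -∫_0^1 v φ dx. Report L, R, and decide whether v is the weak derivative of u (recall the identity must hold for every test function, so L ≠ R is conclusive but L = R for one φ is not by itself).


LHS = -12/π^3 + 5/π, RHS = -12/π^3 + 5/π. Yes, v = u' weakly.

u(x) = -x**3 + x**2 - 2*x - 2, classical derivative u'(x) = -3*x**2 + 2*x - 2.
φ(x) = sin(πx), so φ'(x) = π*cos(π*x).
Note φ(0) = φ(1) = 0, so the boundary term u·φ vanishes.
LHS = ∫_0^1 u(x) φ'(x) dx = ∫_0^1 (-π*x^3*cos(π*x) + π*x^2*cos(π*x) - 2*π*x*cos(π*x) - 2*π*cos(π*x)) dx. Term by term:
  ∫_0^1 -2*π*cos(π*x) dx = 0;  ∫_0^1 π*x^2*cos(π*x) dx = -2/π;  ∫_0^1 -π*x^3*cos(π*x) dx = -12/π^3 + 3/π;
  ∫_0^1 -2*π*x*cos(π*x) dx = 4/π.
Sum: 0 − 2/π + -12/π^3 + 3/π + 4/π = -12/π^3 + 5/π.
So LHS = -12/π^3 + 5/π.
∫_0^1 v(x) φ(x) dx = ∫_0^1 (-3*x^2*sin(π*x) + 2*x*sin(π*x) - 2*sin(π*x)) dx. Term by term:
  ∫_0^1 -2*sin(π*x) dx = -4/π;  ∫_0^1 -3*x^2*sin(π*x) dx = -3/π + 12/π^3;  ∫_0^1 2*x*sin(π*x) dx = 2/π.
Sum: -4/π + -3/π + 12/π^3 + 2/π = -5/π + 12/π^3.
So RHS = -∫_0^1 v(x) φ(x) dx = -12/π^3 + 5/π.
LHS = RHS, so the identity holds for this test φ.
Moreover u is smooth here and v(x) = u'(x) = -3*x**2 + 2*x - 2 pointwise, so the identity holds for every test function. Hence v is the weak derivative of u.


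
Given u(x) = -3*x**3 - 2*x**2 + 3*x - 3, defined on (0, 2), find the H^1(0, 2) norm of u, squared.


||u||_{H^1}^2 = 98704/105

The H^1 norm (squared) on an interval (0, L) is
  ||u||_{H^1}^2 = ∫_0^L u(x)^2 dx + ∫_0^L u'(x)^2 dx.
Compute u'(x) = -9*x**2 - 4*x + 3.
Then u(x)^2 = 9*x**6 + 12*x**5 - 14*x**4 + 6*x**3 + 21*x**2 - 18*x + 9 and u'(x)^2 = 81*x**4 + 72*x**3 - 38*x**2 - 24*x + 9.
Integrate each monomial from 0 to 2 using ∫_0^2 c·x^n dx = c·2^(n+1)/(n+1):
  ∫_0^2 u(x)^2 dx = ∫_0^2 (9*x^6 + 12*x^5 - 14*x^4 + 6*x^3 + 21*x^2 - 18*x + 9) dx. Term by term:
    ∫_0^2 9*x^6 dx = 1152/7;  ∫_0^2 12*x^5 dx = 128;  ∫_0^2 -14*x^4 dx = -448/5;
    ∫_0^2 6*x^3 dx = 24;  ∫_0^2 21*x^2 dx = 56;  ∫_0^2 -18*x dx = -36;
    ∫_0^2 9 dx = 18.
  Sum: 1152/7 + 128 − 448/5 + 24 + 56 − 36 + 18 = 9274/35.
  ∫_0^2 u'(x)^2 dx = ∫_0^2 (81*x^4 + 72*x^3 - 38*x^2 - 24*x + 9) dx. Term by term:
    ∫_0^2 81*x^4 dx = 2592/5;  ∫_0^2 72*x^3 dx = 288;  ∫_0^2 -38*x^2 dx = -304/3;
    ∫_0^2 -24*x dx = -48;  ∫_0^2 9 dx = 18.
  Sum: 2592/5 + 288 − 304/3 − 48 + 18 = 10126/15.
Adding: ||u||_{H^1}^2 = 9274/35 + 10126/15 = 98704/105.


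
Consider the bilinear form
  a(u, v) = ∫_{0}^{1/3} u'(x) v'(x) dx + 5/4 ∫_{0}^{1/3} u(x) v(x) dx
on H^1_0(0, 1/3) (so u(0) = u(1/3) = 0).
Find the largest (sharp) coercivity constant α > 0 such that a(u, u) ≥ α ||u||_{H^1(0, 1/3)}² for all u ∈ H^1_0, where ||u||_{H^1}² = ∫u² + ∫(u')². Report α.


α = 1

Coercivity of a(·,·) on H^1_0(0, 1/3) means a(u, u) ≥ α ||u||_{H^1}² for every u ∈ H^1_0.
The interval has length L = 1/3, and Poincaré/coercivity depend only on L. Here a(u, u) = ∫(u')² + (5/4)·∫u².
Here c = 5/4 ≥ 1, so a(u,u) = ∫(u')² + c∫u² ≥ ∫(u')² + ∫u² = ||u||_{H^1}², i.e. α = 1 works. No larger α is possible: a(u,u) ≥ α||u||_{H^1}² means (1−α)∫(u')² ≥ (α−c)∫u², and for the modes u_n = sin(nπ(x−x₀)/L) (x₀ the left endpoint) one has ∫u_n²/∫(u_n')² = (L/(nπ))² → 0, so a(u_n,u_n)/||u_n||_{H^1}² → 1. Hence the optimal constant is α = 1.
Therefore α = 1.


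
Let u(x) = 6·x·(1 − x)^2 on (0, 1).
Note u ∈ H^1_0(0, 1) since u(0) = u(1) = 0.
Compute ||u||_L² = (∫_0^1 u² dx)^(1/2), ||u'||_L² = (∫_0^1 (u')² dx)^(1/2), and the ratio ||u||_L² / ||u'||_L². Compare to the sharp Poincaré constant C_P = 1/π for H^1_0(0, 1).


||u||_L² / ||u'||_L² = sqrt(14)/14 < C_P = 1/π.

u(x) = 6·x·(1 − x)^2, so u'(x) = 6*(x - 1)*(3*x - 1).
u(x) = 6·x·(1 − x)^2 vanishes at x = 0 and x = 1, so u ∈ H^1_0(0, 1). Differentiate via the product rule and integrate the resulting polynomials term by term.
  ∫_0^1 u² dx = ∫_0^1 (36*x^6 - 144*x^5 + 216*x^4 - 144*x^3 + 36*x^2) dx. Term by term:
    ∫_0^1 36*x^6 dx = 36/7;  ∫_0^1 -144*x^5 dx = -24;  ∫_0^1 216*x^4 dx = 216/5;
    ∫_0^1 -144*x^3 dx = -36;  ∫_0^1 36*x^2 dx = 12.
  Sum: 36/7 − 24 + 216/5 − 36 + 12 = 12/35.
  ∫_0^1 (u')² dx = ∫_0^1 (324*x^4 - 864*x^3 + 792*x^2 - 288*x + 36) dx. Term by term:
    ∫_0^1 324*x^4 dx = 324/5;  ∫_0^1 -864*x^3 dx = -216;  ∫_0^1 792*x^2 dx = 264;
    ∫_0^1 -288*x dx = -144;  ∫_0^1 36 dx = 36.
  Sum: 324/5 − 216 + 264 − 144 + 36 = 24/5.
∫_0^1 u² dx = 12/35, so ||u||_L² = 2*sqrt(105)/35.
∫_0^1 (u')² dx = 24/5, so ||u'||_L² = 2*sqrt(30)/5.
Ratio ||u||_L² / ||u'||_L² = sqrt(14)/14.
Sharp Poincaré constant on H^1_0(0, 1) is C_P = L/π = 1/π, achieved by sin(π·x).
A polynomial bump cannot attain the sharp Poincaré constant (only the first sine eigenfunction does), so the ratio is strictly less than C_P, consistent with ||u||_L² ≤ C_P ||u'||_L².


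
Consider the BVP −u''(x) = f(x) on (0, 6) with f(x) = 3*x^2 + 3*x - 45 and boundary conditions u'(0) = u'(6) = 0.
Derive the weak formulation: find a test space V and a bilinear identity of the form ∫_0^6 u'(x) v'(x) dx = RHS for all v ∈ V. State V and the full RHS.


V = H^1(0, 6) (no boundary constraint on v; u is determined up to an additive constant); weak form: ∫_0^6 u'v' dx = ∫_0^6 (3*x^2 + 3*x - 45) v dx for all v ∈ V.

Multiply both sides by a test function v and integrate from 0 to 6:
  ∫_0^6 −u''(x) v(x) dx = ∫_0^6 f(x) v(x) dx.
Integrate the LHS by parts once:
  ∫_0^6 −u'' v dx = −[u'(x) v(x)]_0^6 + ∫_0^6 u'(x) v'(x) dx.
Thus ∫_0^6 u'(x) v'(x) dx = ∫_0^6 f(x) v(x) dx + [u'(x) v(x)]_0^6.
Choose V so that boundary terms are either known or forced to vanish.
u has homogeneous Neumann: u'(0) = u'(6) = 0. So [u' v]_0^6 = 0·v(6) − 0·v(0) = 0 for any v; take V = H^1(0, 6).
Weak formulation: find u (satisfying any essential BC) such that ∫_0^6 u'(x) v'(x) dx = ∫_0^6 f v dx for all v ∈ V (homogeneous Neumann, so boundary terms vanish).
Substituting f(x) = 3*x^2 + 3*x - 45, the right-hand side is ∫_0^6 (3*x^2 + 3*x - 45) v dx.
Compatibility check (pure Neumann): taking v ≡ 1 ∈ V gives 0 = ∫_0^6 f dx + (0) − (0), i.e. ∫_0^6 f dx must equal u'(0) − u'(6) = 0. Indeed ∫_0^6 (3*x^2 + 3*x - 45) dx = 0, so the data are compatible. The solution is then unique only up to an additive constant (fix it e.g. by requiring ∫_0^6 u dx = 0).


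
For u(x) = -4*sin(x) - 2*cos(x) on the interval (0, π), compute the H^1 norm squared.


||u||_{H^1(0,π)}^2 = 20*π

u'(x) = 2*sin(x) - 4*cos(x).
Expand u² and (u')² and integrate term by term on (0, π), using: for integers n ≥ 1, ∫_0^π sin²(nx) dx = ∫_0^π cos²(nx) dx = π/2; for n ≠ n', ∫_0^π sin(nx)sin(n'x) dx = ∫_0^π cos(nx)cos(n'x) dx = 0; and by product-to-sum, ∫_0^π sin(nx)cos(n'x) dx = ½∫_0^π [sin((n+n')x) + sin((n−n')x)] dx, which is 0 when n+n' is even and 2n/(n²−n'²) when n+n' is odd (it need not vanish on (0, π)).
  u² squared terms: (-4)²·∫sin(x)² dx = 16·π/2 = 8*π;  (-2)²·∫cos(x)² dx = 4·π/2 = 2*π.
  u² cross terms: 2·(-4)·(-2)·∫sin(x)·cos(x) dx = 16·(0) = 0.
  So ∫_0^π u² dx = 8*π + 2*π + 0 = 10*π.
  (u')² squared terms: (-4)²·∫cos(x)² dx = 16·π/2 = 8*π;  (2)²·∫sin(x)² dx = 4·π/2 = 2*π.
  (u')² cross terms: 2·(-4)·(2)·∫cos(x)·sin(x) dx = -16·(0) = 0.
  So ∫_0^π (u')² dx = 8*π + 2*π + 0 = 10*π.
||u||_{H^1}^2 = (10*π) + (10*π) = 20*π.


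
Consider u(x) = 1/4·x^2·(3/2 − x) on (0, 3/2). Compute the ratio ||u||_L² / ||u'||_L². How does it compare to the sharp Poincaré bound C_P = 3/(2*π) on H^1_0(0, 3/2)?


||u||_L² / ||u'||_L² = 3*sqrt(14)/28 < C_P = 3/(2*π).

u(x) = 1/4·x^2·(3/2 − x), so u'(x) = 3*x*(1 - x)/4.
u(x) = 1/4·x^2·(3/2 − x) vanishes at x = 0 and x = 3/2, so u ∈ H^1_0(0, 3/2). Differentiate via the product rule and integrate the resulting polynomials term by term.
  ∫_0^3/2 u² dx = ∫_0^3/2 (x^6/16 - 3*x^5/16 + 9*x^4/64) dx. Term by term:
    ∫_0^3/2 x^6/16 dx = 2187/14336;  ∫_0^3/2 -3*x^5/16 dx = -729/2048;  ∫_0^3/2 9*x^4/64 dx = 2187/10240.
  Sum: 2187/14336 − 729/2048 + 2187/10240 = 729/71680.
  ∫_0^3/2 (u')² dx = ∫_0^3/2 (9*x^4/16 - 9*x^3/8 + 9*x^2/16) dx. Term by term:
    ∫_0^3/2 9*x^4/16 dx = 2187/2560;  ∫_0^3/2 -9*x^3/8 dx = -729/512;  ∫_0^3/2 9*x^2/16 dx = 81/128.
  Sum: 2187/2560 − 729/512 + 81/128 = 81/1280.
∫_0^3/2 u² dx = 729/71680, so ||u||_L² = 27*sqrt(70)/2240.
∫_0^3/2 (u')² dx = 81/1280, so ||u'||_L² = 9*sqrt(5)/80.
Ratio ||u||_L² / ||u'||_L² = 3*sqrt(14)/28.
Sharp Poincaré constant on H^1_0(0, 3/2) is C_P = L/π = 3/(2*π), achieved by sin(2*π/3·x).
A polynomial bump cannot attain the sharp Poincaré constant (only the first sine eigenfunction does), so the ratio is strictly less than C_P, consistent with ||u||_L² ≤ C_P ||u'||_L².


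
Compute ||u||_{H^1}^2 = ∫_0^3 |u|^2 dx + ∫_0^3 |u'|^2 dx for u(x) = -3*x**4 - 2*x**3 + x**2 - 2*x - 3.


||u||_{H^1}^2 = 1316355/14

The H^1 norm (squared) on an interval (0, L) is
  ||u||_{H^1}^2 = ∫_0^L u(x)^2 dx + ∫_0^L u'(x)^2 dx.
Compute u'(x) = -12*x**3 - 6*x**2 + 2*x - 2.
Then u(x)^2 = 9*x**8 + 12*x**7 - 2*x**6 + 8*x**5 + 27*x**4 + 8*x**3 - 2*x**2 + 12*x + 9 and u'(x)^2 = 144*x**6 + 144*x**5 - 12*x**4 + 24*x**3 + 28*x**2 - 8*x + 4.
Integrate each monomial from 0 to 3 using ∫_0^3 c·x^n dx = c·3^(n+1)/(n+1):
  ∫_0^3 u(x)^2 dx = ∫_0^3 (9*x^8 + 12*x^7 - 2*x^6 + 8*x^5 + 27*x^4 + 8*x^3 - 2*x^2 + 12*x + 9) dx. Term by term:
    ∫_0^3 9*x^8 dx = 19683;  ∫_0^3 12*x^7 dx = 19683/2;  ∫_0^3 -2*x^6 dx = -4374/7;
    ∫_0^3 8*x^5 dx = 972;  ∫_0^3 27*x^4 dx = 6561/5;  ∫_0^3 8*x^3 dx = 162;
    ∫_0^3 -2*x^2 dx = -18;  ∫_0^3 12*x dx = 54;  ∫_0^3 9 dx = 27.
  Sum: 19683 + 19683/2 − 4374/7 + 972 + 6561/5 + 162 − 18 + 54 + 27 = 2198619/70.
  ∫_0^3 u'(x)^2 dx = ∫_0^3 (144*x^6 + 144*x^5 - 12*x^4 + 24*x^3 + 28*x^2 - 8*x + 4) dx. Term by term:
    ∫_0^3 144*x^6 dx = 314928/7;  ∫_0^3 144*x^5 dx = 17496;  ∫_0^3 -12*x^4 dx = -2916/5;
    ∫_0^3 24*x^3 dx = 486;  ∫_0^3 28*x^2 dx = 252;  ∫_0^3 -8*x dx = -36;
    ∫_0^3 4 dx = 12.
  Sum: 314928/7 + 17496 − 2916/5 + 486 + 252 − 36 + 12 = 2191578/35.
Adding: ||u||_{H^1}^2 = 2198619/70 + 2191578/35 = 1316355/14.


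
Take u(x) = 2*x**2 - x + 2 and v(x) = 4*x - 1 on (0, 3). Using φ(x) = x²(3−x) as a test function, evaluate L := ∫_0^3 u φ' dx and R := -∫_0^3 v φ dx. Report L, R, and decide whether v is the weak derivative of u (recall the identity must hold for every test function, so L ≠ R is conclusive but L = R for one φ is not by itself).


LHS = -837/20, RHS = -837/20. Yes, v = u' weakly.

u(x) = 2*x**2 - x + 2, classical derivative u'(x) = 4*x - 1.
φ(x) = x²(3−x), so φ'(x) = 3*x*(2 - x).
Note φ(0) = φ(3) = 0, so the boundary term u·φ vanishes.
LHS = ∫_0^3 u(x) φ'(x) dx = ∫_0^3 (-6*x^4 + 15*x^3 - 12*x^2 + 12*x) dx. Term by term:
  ∫_0^3 -6*x^4 dx = -1458/5;  ∫_0^3 15*x^3 dx = 1215/4;  ∫_0^3 -12*x^2 dx = -108;
  ∫_0^3 12*x dx = 54.
Sum: -1458/5 + 1215/4 − 108 + 54 = -837/20.
So LHS = -837/20.
∫_0^3 v(x) φ(x) dx = ∫_0^3 (-4*x^4 + 13*x^3 - 3*x^2) dx. Term by term:
  ∫_0^3 -4*x^4 dx = -972/5;  ∫_0^3 13*x^3 dx = 1053/4;  ∫_0^3 -3*x^2 dx = -27.
Sum: -972/5 + 1053/4 − 27 = 837/20.
So RHS = -∫_0^3 v(x) φ(x) dx = -837/20.
LHS = RHS, so the identity holds for this test φ.
Moreover u is smooth here and v(x) = u'(x) = 4*x - 1 pointwise, so the identity holds for every test function. Hence v is the weak derivative of u.


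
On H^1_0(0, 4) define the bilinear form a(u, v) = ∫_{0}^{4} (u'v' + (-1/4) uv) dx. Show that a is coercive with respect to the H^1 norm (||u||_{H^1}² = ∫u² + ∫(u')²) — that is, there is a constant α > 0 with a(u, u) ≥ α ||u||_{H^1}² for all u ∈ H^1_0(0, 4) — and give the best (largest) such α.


α = (-4 + π^2)/(π^2 + 16)

Coercivity of a(·,·) on H^1_0(0, 4) means a(u, u) ≥ α ||u||_{H^1}² for every u ∈ H^1_0.
The interval has length L = 4, and Poincaré/coercivity depend only on L. Here a(u, u) = ∫(u')² + (-1/4)·∫u².
Here c = -1/4 < 0 with |c| < (π/L)² = π^2/16, so coercivity still holds. The condition a(u,u) ≥ α||u||_{H^1}² reads (1−α)∫(u')² ≥ (α−c)∫u². Any admissible α is ≤ 1 (rapidly oscillating u have ∫u²/∫(u')² → 0), and α = 1 would force 0 ≥ (1−c)∫u², impossible since c < 1; so 1−α > 0. By the sharp Poincaré inequality on H^1_0 of an interval of length L, ∫(u')² ≥ (π/L)²∫u² with equality for the first sine mode sin(π(x−x₀)/L) (x₀ the left endpoint), so the inequality holds for all u iff (1−α)(π/L)² ≥ α − c, i.e. α ≤ ((π/L)² + c)/((π/L)² + 1) = (1 + c(L/π)²)/(1 + (L/π)²). (Direct route, valid since c ≤ 0: Poincaré gives c∫u² ≥ c(L/π)²∫(u')², so a(u,u) ≥ (1 + c(L/π)²)∫(u')², while ||u||_{H^1}² ≤ (1 + (L/π)²)∫(u')²; dividing yields the same α.) With (π/L)² = π^2/16 and c = -1/4, the largest admissible constant is α = ((π/L)² + c)/((π/L)² + 1).
Simplifying, α = (-4 + π^2)/(π^2 + 16).


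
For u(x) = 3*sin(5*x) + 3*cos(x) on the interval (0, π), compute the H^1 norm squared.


||u||_{H^1(0,π)}^2 = 126*π

u'(x) = -3*sin(x) + 15*cos(5*x).
Expand u² and (u')² and integrate term by term on (0, π), using: for integers n ≥ 1, ∫_0^π sin²(nx) dx = ∫_0^π cos²(nx) dx = π/2; for n ≠ n', ∫_0^π sin(nx)sin(n'x) dx = ∫_0^π cos(nx)cos(n'x) dx = 0; and by product-to-sum, ∫_0^π sin(nx)cos(n'x) dx = ½∫_0^π [sin((n+n')x) + sin((n−n')x)] dx, which is 0 when n+n' is even and 2n/(n²−n'²) when n+n' is odd (it need not vanish on (0, π)).
  u² squared terms: (3)²·∫cos(x)² dx = 9·π/2 = 9*π/2;  (3)²·∫sin(5x)² dx = 9·π/2 = 9*π/2.
  u² cross terms: 2·(3)·(3)·∫cos(x)·sin(5x) dx = 18·(0) = 0.
  So ∫_0^π u² dx = 9*π/2 + 9*π/2 + 0 = 9*π.
  (u')² squared terms: (-3)²·∫sin(x)² dx = 9·π/2 = 9*π/2;  (15)²·∫cos(5x)² dx = 225·π/2 = 225*π/2.
  (u')² cross terms: 2·(-3)·(15)·∫sin(x)·cos(5x) dx = -90·(0) = 0.
  So ∫_0^π (u')² dx = 9*π/2 + 225*π/2 + 0 = 117*π.
||u||_{H^1}^2 = (9*π) + (117*π) = 126*π.


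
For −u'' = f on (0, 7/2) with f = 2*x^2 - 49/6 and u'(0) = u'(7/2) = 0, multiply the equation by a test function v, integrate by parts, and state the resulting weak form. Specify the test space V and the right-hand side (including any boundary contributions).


V = H^1(0, 7/2) (no boundary constraint on v; u is determined up to an additive constant); weak form: ∫_0^7/2 u'v' dx = ∫_0^7/2 (2*x^2 - 49/6) v dx for all v ∈ V.

Multiply both sides by a test function v and integrate from 0 to 7/2:
  ∫_0^7/2 −u''(x) v(x) dx = ∫_0^7/2 f(x) v(x) dx.
Integrate the LHS by parts once:
  ∫_0^7/2 −u'' v dx = −[u'(x) v(x)]_0^7/2 + ∫_0^7/2 u'(x) v'(x) dx.
Thus ∫_0^7/2 u'(x) v'(x) dx = ∫_0^7/2 f(x) v(x) dx + [u'(x) v(x)]_0^7/2.
Choose V so that boundary terms are either known or forced to vanish.
u has homogeneous Neumann: u'(0) = u'(7/2) = 0. So [u' v]_0^7/2 = 0·v(7/2) − 0·v(0) = 0 for any v; take V = H^1(0, 7/2).
Weak formulation: find u (satisfying any essential BC) such that ∫_0^7/2 u'(x) v'(x) dx = ∫_0^7/2 f v dx for all v ∈ V (homogeneous Neumann, so boundary terms vanish).
Substituting f(x) = 2*x^2 - 49/6, the right-hand side is ∫_0^7/2 (2*x^2 - 49/6) v dx.
Compatibility check (pure Neumann): taking v ≡ 1 ∈ V gives 0 = ∫_0^7/2 f dx + (0) − (0), i.e. ∫_0^7/2 f dx must equal u'(0) − u'(7/2) = 0. Indeed ∫_0^7/2 (2*x^2 - 49/6) dx = 0, so the data are compatible. The solution is then unique only up to an additive constant (fix it e.g. by requiring ∫_0^7/2 u dx = 0).


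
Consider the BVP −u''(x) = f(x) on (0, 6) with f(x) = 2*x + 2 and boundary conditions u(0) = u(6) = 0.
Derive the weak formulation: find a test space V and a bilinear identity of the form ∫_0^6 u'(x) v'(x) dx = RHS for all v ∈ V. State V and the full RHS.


V = H^1_0(0, 6) (so v(0) = v(6) = 0); weak form: ∫_0^6 u'v' dx = ∫_0^6 (2*x + 2) v dx for all v ∈ V.

Multiply both sides by a test function v and integrate from 0 to 6:
  ∫_0^6 −u''(x) v(x) dx = ∫_0^6 f(x) v(x) dx.
Integrate the LHS by parts once:
  ∫_0^6 −u'' v dx = −[u'(x) v(x)]_0^6 + ∫_0^6 u'(x) v'(x) dx.
Thus ∫_0^6 u'(x) v'(x) dx = ∫_0^6 f(x) v(x) dx + [u'(x) v(x)]_0^6.
Choose V so that boundary terms are either known or forced to vanish.
u is Dirichlet: u(0) = u(6) = 0. Let V = H^1_0(0, 6); then v(0) = v(6) = 0, and [u' v]_0^6 = 0.
Weak formulation: find u (satisfying any essential BC) such that ∫_0^6 u'(x) v'(x) dx = ∫_0^6 f v dx for all v ∈ V.
Substituting f(x) = 2*x + 2, the right-hand side is ∫_0^6 (2*x + 2) v dx.


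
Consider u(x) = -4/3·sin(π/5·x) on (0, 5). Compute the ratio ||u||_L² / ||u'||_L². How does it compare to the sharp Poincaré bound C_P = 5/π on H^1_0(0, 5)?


||u||_L² / ||u'||_L² = 5/π = C_P.

u(x) = -4/3·sin(π/5·x), so u'(x) = -4*π*cos(π*x/5)/15.
Writing u(x) = A·sin(kπx/L) with A = -4/3 and k = 1, use ∫_0^L sin²(kπx/L) dx = L/2 and ∫_0^L cos²(kπx/L) dx = L/2.
u² = 16/9·sin²(π/5·x) and (u')² = 16*π^2/225·cos²(π/5·x), and each of sin², cos² integrates to L/2 = 5/2 over (0, 5).
∫_0^5 u² dx = 40/9, so ||u||_L² = 2*sqrt(10)/3.
∫_0^5 (u')² dx = 8*π^2/45, so ||u'||_L² = 2*sqrt(10)*π/15.
Ratio ||u||_L² / ||u'||_L² = 5/π.
Sharp Poincaré constant on H^1_0(0, 5) is C_P = L/π = 5/π, achieved by sin(π/5·x).
This is the k = 1 eigenfunction (up to amplitude), so the ratio equals the sharp Poincaré constant exactly.


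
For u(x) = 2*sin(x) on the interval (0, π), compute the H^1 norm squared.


||u||_{H^1(0,π)}^2 = 4*π

u'(x) = 2*cos(x).
Expand u² and (u')² and integrate term by term on (0, π), using: for integers n ≥ 1, ∫_0^π sin²(nx) dx = ∫_0^π cos²(nx) dx = π/2; for n ≠ n', ∫_0^π sin(nx)sin(n'x) dx = ∫_0^π cos(nx)cos(n'x) dx = 0; and by product-to-sum, ∫_0^π sin(nx)cos(n'x) dx = ½∫_0^π [sin((n+n')x) + sin((n−n')x)] dx, which is 0 when n+n' is even and 2n/(n²−n'²) when n+n' is odd (it need not vanish on (0, π)).
  u² squared terms: (2)²·∫sin(x)² dx = 4·π/2 = 2*π.
  So ∫_0^π u² dx = 2*π.
  (u')² squared terms: (2)²·∫cos(x)² dx = 4·π/2 = 2*π.
  So ∫_0^π (u')² dx = 2*π.
||u||_{H^1}^2 = (2*π) + (2*π) = 4*π.


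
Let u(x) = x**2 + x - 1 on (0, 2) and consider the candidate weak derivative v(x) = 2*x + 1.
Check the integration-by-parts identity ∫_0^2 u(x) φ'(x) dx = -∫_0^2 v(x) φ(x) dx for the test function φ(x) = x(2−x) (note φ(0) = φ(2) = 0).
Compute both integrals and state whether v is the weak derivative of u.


LHS = -4, RHS = -4. Yes, v = u' weakly.

u(x) = x**2 + x - 1, classical derivative u'(x) = 2*x + 1.
φ(x) = x(2−x), so φ'(x) = 2 - 2*x.
Note φ(0) = φ(2) = 0, so the boundary term u·φ vanishes.
LHS = ∫_0^2 u(x) φ'(x) dx = ∫_0^2 (-2*x^3 + 4*x - 2) dx. Term by term:
  ∫_0^2 -2*x^3 dx = -8;  ∫_0^2 4*x dx = 8;  ∫_0^2 -2 dx = -4.
Sum: -8 + 8 − 4 = -4.
So LHS = -4.
∫_0^2 v(x) φ(x) dx = ∫_0^2 (-2*x^3 + 3*x^2 + 2*x) dx. Term by term:
  ∫_0^2 -2*x^3 dx = -8;  ∫_0^2 3*x^2 dx = 8;  ∫_0^2 2*x dx = 4.
Sum: -8 + 8 + 4 = 4.
So RHS = -∫_0^2 v(x) φ(x) dx = -4.
LHS = RHS, so the identity holds for this test φ.
Moreover u is smooth here and v(x) = u'(x) = 2*x + 1 pointwise, so the identity holds for every test function. Hence v is the weak derivative of u.


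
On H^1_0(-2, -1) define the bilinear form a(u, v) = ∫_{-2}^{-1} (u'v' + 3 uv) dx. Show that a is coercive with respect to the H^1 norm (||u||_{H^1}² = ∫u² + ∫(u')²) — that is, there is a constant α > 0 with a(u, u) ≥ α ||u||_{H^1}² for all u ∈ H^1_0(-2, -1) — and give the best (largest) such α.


α = 1

Coercivity of a(·,·) on H^1_0(-2, -1) means a(u, u) ≥ α ||u||_{H^1}² for every u ∈ H^1_0.
The interval has length L = 1, and Poincaré/coercivity depend only on L. Here a(u, u) = ∫(u')² + (3)·∫u².
Here c = 3 ≥ 1, so a(u,u) = ∫(u')² + c∫u² ≥ ∫(u')² + ∫u² = ||u||_{H^1}², i.e. α = 1 works. No larger α is possible: a(u,u) ≥ α||u||_{H^1}² means (1−α)∫(u')² ≥ (α−c)∫u², and for the modes u_n = sin(nπ(x−x₀)/L) (x₀ the left endpoint) one has ∫u_n²/∫(u_n')² = (L/(nπ))² → 0, so a(u_n,u_n)/||u_n||_{H^1}² → 1. Hence the optimal constant is α = 1.
Therefore α = 1.


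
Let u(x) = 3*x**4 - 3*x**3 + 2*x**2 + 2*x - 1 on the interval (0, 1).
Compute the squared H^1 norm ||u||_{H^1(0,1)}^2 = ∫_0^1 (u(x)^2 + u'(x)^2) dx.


||u||_{H^1}^2 = 8717/420

The H^1 norm (squared) on an interval (0, L) is
  ||u||_{H^1}^2 = ∫_0^L u(x)^2 dx + ∫_0^L u'(x)^2 dx.
Compute u'(x) = 12*x**3 - 9*x**2 + 4*x + 2.
Then u(x)^2 = 9*x**8 - 18*x**7 + 21*x**6 - 14*x**4 + 14*x**3 - 4*x + 1 and u'(x)^2 = 144*x**6 - 216*x**5 + 177*x**4 - 24*x**3 - 20*x**2 + 16*x + 4.
Integrate each monomial from 0 to 1 using ∫_0^1 c·x^n dx = c·1^(n+1)/(n+1):
  ∫_0^1 u(x)^2 dx = ∫_0^1 (9*x^8 - 18*x^7 + 21*x^6 - 14*x^4 + 14*x^3 - 4*x + 1) dx. Term by term:
    ∫_0^1 9*x^8 dx = 1;  ∫_0^1 -18*x^7 dx = -9/4;  ∫_0^1 21*x^6 dx = 3;
    ∫_0^1 -14*x^4 dx = -14/5;  ∫_0^1 14*x^3 dx = 7/2;  ∫_0^1 -4*x dx = -2;
    ∫_0^1 1 dx = 1.
  Sum: 1 − 9/4 + 3 − 14/5 + 7/2 − 2 + 1 = 29/20.
  ∫_0^1 u'(x)^2 dx = ∫_0^1 (144*x^6 - 216*x^5 + 177*x^4 - 24*x^3 - 20*x^2 + 16*x + 4) dx. Term by term:
    ∫_0^1 144*x^6 dx = 144/7;  ∫_0^1 -216*x^5 dx = -36;  ∫_0^1 177*x^4 dx = 177/5;
    ∫_0^1 -24*x^3 dx = -6;  ∫_0^1 -20*x^2 dx = -20/3;  ∫_0^1 16*x dx = 8;
    ∫_0^1 4 dx = 4.
  Sum: 144/7 − 36 + 177/5 − 6 − 20/3 + 8 + 4 = 2027/105.
Adding: ||u||_{H^1}^2 = 29/20 + 2027/105 = 8717/420.


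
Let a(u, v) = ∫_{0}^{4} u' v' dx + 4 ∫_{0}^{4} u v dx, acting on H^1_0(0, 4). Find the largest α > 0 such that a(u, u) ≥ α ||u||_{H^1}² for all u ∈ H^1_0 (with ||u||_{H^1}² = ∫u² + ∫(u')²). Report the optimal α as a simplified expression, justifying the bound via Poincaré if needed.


α = 1

Coercivity of a(·,·) on H^1_0(0, 4) means a(u, u) ≥ α ||u||_{H^1}² for every u ∈ H^1_0.
The interval has length L = 4, and Poincaré/coercivity depend only on L. Here a(u, u) = ∫(u')² + (4)·∫u².
Here c = 4 ≥ 1, so a(u,u) = ∫(u')² + c∫u² ≥ ∫(u')² + ∫u² = ||u||_{H^1}², i.e. α = 1 works. No larger α is possible: a(u,u) ≥ α||u||_{H^1}² means (1−α)∫(u')² ≥ (α−c)∫u², and for the modes u_n = sin(nπ(x−x₀)/L) (x₀ the left endpoint) one has ∫u_n²/∫(u_n')² = (L/(nπ))² → 0, so a(u_n,u_n)/||u_n||_{H^1}² → 1. Hence the optimal constant is α = 1.
Therefore α = 1.


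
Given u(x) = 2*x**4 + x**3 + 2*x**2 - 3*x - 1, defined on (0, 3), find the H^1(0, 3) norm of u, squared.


||u||_{H^1}^2 = 1475547/35

The H^1 norm (squared) on an interval (0, L) is
  ||u||_{H^1}^2 = ∫_0^L u(x)^2 dx + ∫_0^L u'(x)^2 dx.
Compute u'(x) = 8*x**3 + 3*x**2 + 4*x - 3.
Then u(x)^2 = 4*x**8 + 4*x**7 + 9*x**6 - 8*x**5 - 6*x**4 - 14*x**3 + 5*x**2 + 6*x + 1 and u'(x)^2 = 64*x**6 + 48*x**5 + 73*x**4 - 24*x**3 - 2*x**2 - 24*x + 9.
Integrate each monomial from 0 to 3 using ∫_0^3 c·x^n dx = c·3^(n+1)/(n+1):
  ∫_0^3 u(x)^2 dx = ∫_0^3 (4*x^8 + 4*x^7 + 9*x^6 - 8*x^5 - 6*x^4 - 14*x^3 + 5*x^2 + 6*x + 1) dx. Term by term:
    ∫_0^3 4*x^8 dx = 8748;  ∫_0^3 4*x^7 dx = 6561/2;  ∫_0^3 9*x^6 dx = 19683/7;
    ∫_0^3 -8*x^5 dx = -972;  ∫_0^3 -6*x^4 dx = -1458/5;  ∫_0^3 -14*x^3 dx = -567/2;
    ∫_0^3 5*x^2 dx = 45;  ∫_0^3 6*x dx = 27;  ∫_0^3 1 dx = 3.
  Sum: 8748 + 6561/2 + 19683/7 − 972 − 1458/5 − 567/2 + 45 + 27 + 3 = 467889/35.
  ∫_0^3 u'(x)^2 dx = ∫_0^3 (64*x^6 + 48*x^5 + 73*x^4 - 24*x^3 - 2*x^2 - 24*x + 9) dx. Term by term:
    ∫_0^3 64*x^6 dx = 139968/7;  ∫_0^3 48*x^5 dx = 5832;  ∫_0^3 73*x^4 dx = 17739/5;
    ∫_0^3 -24*x^3 dx = -486;  ∫_0^3 -2*x^2 dx = -18;  ∫_0^3 -24*x dx = -108;
    ∫_0^3 9 dx = 27.
  Sum: 139968/7 + 5832 + 17739/5 − 486 − 18 − 108 + 27 = 1007658/35.
Adding: ||u||_{H^1}^2 = 467889/35 + 1007658/35 = 1475547/35.


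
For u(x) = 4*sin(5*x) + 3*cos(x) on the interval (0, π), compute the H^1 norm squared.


||u||_{H^1(0,π)}^2 = 217*π

u'(x) = -3*sin(x) + 20*cos(5*x).
Expand u² and (u')² and integrate term by term on (0, π), using: for integers n ≥ 1, ∫_0^π sin²(nx) dx = ∫_0^π cos²(nx) dx = π/2; for n ≠ n', ∫_0^π sin(nx)sin(n'x) dx = ∫_0^π cos(nx)cos(n'x) dx = 0; and by product-to-sum, ∫_0^π sin(nx)cos(n'x) dx = ½∫_0^π [sin((n+n')x) + sin((n−n')x)] dx, which is 0 when n+n' is even and 2n/(n²−n'²) when n+n' is odd (it need not vanish on (0, π)).
  u² squared terms: (3)²·∫cos(x)² dx = 9·π/2 = 9*π/2;  (4)²·∫sin(5x)² dx = 16·π/2 = 8*π.
  u² cross terms: 2·(3)·(4)·∫cos(x)·sin(5x) dx = 24·(0) = 0.
  So ∫_0^π u² dx = 9*π/2 + 8*π + 0 = 25*π/2.
  (u')² squared terms: (-3)²·∫sin(x)² dx = 9·π/2 = 9*π/2;  (20)²·∫cos(5x)² dx = 400·π/2 = 200*π.
  (u')² cross terms: 2·(-3)·(20)·∫sin(x)·cos(5x) dx = -120·(0) = 0.
  So ∫_0^π (u')² dx = 9*π/2 + 200*π + 0 = 409*π/2.
||u||_{H^1}^2 = (25*π/2) + (409*π/2) = 217*π.
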